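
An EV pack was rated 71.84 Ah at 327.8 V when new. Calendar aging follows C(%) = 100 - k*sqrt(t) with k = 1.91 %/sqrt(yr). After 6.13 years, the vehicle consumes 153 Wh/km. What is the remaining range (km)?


Step 1: capacity retention = 100 - 1.91 * sqrt(6.13) = 100 - 1.91 * 2.4759 = 95.271%
Step 2: C_now = 71.84 * 95.271/100 = 68.443 Ah
Step 3: E_pack = V * C_now = 327.8 * 68.443 = 22436 Wh
Step 4: range = E_pack / consumption = 22436 / 153 = 146.6 km

146.6 km


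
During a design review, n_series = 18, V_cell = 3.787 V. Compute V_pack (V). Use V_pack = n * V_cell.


With 18 cells in series at 3.787 V each, V_pack = 68.166 V

68.166 V


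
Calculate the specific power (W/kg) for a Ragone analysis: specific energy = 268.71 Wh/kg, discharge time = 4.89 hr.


Specific power = 268.71 Wh/kg / 4.89 hr = 54.95 W/kg

54.95 W/kg


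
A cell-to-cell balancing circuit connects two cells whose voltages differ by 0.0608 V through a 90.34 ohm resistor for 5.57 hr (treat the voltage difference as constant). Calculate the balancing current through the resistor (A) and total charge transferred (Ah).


I_bal = dV / R = 0.0608 / 90.34 = 6.7301e-04 A
Q = I_bal * t = 6.7301e-04 * 5.57 = 0.003749 Ah

I=6.7301e-04 A, Q=0.003749 Ah


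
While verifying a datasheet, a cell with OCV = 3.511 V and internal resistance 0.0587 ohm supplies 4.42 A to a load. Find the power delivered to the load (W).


Step 1: V_terminal = OCV - I*R = 3.511 - 4.42 * 0.0587 = 3.2515 V
Step 2: P_out = V_terminal * I = 3.2515 * 4.42 = 14.37 W

14.37 W


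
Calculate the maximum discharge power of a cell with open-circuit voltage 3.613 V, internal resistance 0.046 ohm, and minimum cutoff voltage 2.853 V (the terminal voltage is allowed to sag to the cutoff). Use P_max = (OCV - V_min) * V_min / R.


P_max = (OCV - V_min) * V_min / R = (3.613 - 2.853) * 2.853 / 0.046 = 0.76 * 2.853 / 0.046 = 47.14 W

47.14 W


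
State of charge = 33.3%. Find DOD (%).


DOD = 100 - SOC = 100 - 33.3 = 66.7%

66.7%


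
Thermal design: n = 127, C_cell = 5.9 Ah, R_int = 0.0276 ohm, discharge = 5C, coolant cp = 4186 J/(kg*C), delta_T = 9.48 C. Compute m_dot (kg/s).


Step 1: I = 5 * 5.9 = 29.5 A
Step 2: Q_cell = I^2 * R = 29.5^2 * 0.0276 = 24.019 W
Step 3: Q_total = 127 * 24.019 = 3050.4 W
Step 4: m_dot = Q_total / (cp * dT) = 3050.4 / (4186 * 9.48) = 0.07687 kg/s

0.07687 kg/s


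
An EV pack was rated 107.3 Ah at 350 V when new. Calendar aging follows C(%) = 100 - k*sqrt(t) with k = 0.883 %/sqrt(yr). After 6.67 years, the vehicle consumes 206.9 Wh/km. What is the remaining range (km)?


Step 1: capacity retention = 100 - 0.883 * sqrt(6.67) = 100 - 0.883 * 2.5826 = 97.72%
Step 2: C_now = 107.3 * 97.72/100 = 104.85 Ah
Step 3: E_pack = V * C_now = 350 * 104.85 = 36698 Wh
Step 4: range = E_pack / consumption = 36698 / 206.9 = 177.4 km

177.4 km


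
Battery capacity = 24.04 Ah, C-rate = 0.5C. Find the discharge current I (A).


At 0.5C: I = 0.5 * 24.04 Ah = 12.02 A

12.02 A


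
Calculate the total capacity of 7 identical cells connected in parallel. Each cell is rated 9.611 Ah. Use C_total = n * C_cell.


C_total = 7 * 9.611 = 67.277 Ah

67.277 Ah


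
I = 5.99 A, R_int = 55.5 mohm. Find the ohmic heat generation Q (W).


Convert: R = 55.5 mohm = 0.0555 ohm
Q = I^2 * R = 5.99^2 * 0.0555 = 1.991 W

1.991 W


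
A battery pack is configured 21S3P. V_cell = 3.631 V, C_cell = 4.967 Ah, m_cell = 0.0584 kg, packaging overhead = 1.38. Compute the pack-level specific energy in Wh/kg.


Step 1: V_pack = 21 * 3.631 = 76.251 V
Step 2: C_pack = 3 * 4.967 = 14.901 Ah
Step 3: E_pack = V_pack * C_pack = 76.251 * 14.901 = 1136.2 Wh
Step 4: m_pack = 21 * 3 * 0.0584 * 1.38 = 5.0773 kg
Step 5: ED = E_pack / m_pack = 1136.2 / 5.0773 = 223.8 Wh/kg

223.8 Wh/kg


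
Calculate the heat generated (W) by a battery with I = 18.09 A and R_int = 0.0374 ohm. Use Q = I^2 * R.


I^2 = 327.25
Q = 327.25 * 0.0374 = 12.24 W

12.24 W


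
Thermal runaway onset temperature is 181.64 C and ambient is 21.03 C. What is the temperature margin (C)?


Safety margin = 181.64 C - 21.03 C = 160.61 C

160.61 C


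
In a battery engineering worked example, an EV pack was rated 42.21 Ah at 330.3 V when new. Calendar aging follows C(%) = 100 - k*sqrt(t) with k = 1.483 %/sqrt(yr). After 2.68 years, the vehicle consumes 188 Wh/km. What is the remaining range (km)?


Step 1: capacity retention = 100 - 1.483 * sqrt(2.68) = 100 - 1.483 * 1.6371 = 97.572%
Step 2: C_now = 42.21 * 97.572/100 = 41.185 Ah
Step 3: E_pack = V * C_now = 330.3 * 41.185 = 13603 Wh
Step 4: range = E_pack / consumption = 13603 / 188 = 72.36 km

72.36 km


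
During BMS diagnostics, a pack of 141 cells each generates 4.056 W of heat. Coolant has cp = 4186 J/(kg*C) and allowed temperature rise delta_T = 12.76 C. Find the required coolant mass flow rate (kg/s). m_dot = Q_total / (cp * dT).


Step 1: Total heat Q = 141 * 4.056 W = 571.9 W
Step 2: denom = cp * dT = 4186 * 12.76 = 53413
Step 3: m_dot = 571.9 / 53413 = 0.01071 kg/s

0.01071 kg/s


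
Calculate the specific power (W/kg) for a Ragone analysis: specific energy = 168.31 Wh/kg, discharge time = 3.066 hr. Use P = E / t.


P_specific = E / t = 168.31 / 3.066 = 54.90 W/kg

54.90 W/kg


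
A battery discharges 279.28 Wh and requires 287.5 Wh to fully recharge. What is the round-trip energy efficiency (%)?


eta_e = E_dis / E_chg * 100 = 279.28 / 287.5 * 100 = 97.14%

97.14%


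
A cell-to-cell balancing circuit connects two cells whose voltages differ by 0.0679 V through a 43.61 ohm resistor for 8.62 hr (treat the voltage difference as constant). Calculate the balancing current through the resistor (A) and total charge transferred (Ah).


I_bal = dV / R = 0.0679 / 43.61 = 0.001557 A
Q = I_bal * t = 0.001557 * 8.62 = 0.01342 Ah

I=0.001557 A, Q=0.01342 Ah


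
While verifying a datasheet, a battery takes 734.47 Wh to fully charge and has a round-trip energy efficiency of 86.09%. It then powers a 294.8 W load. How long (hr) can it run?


Step 1: E_discharge = eta/100 * E_charge = 86.09/100 * 734.47 = 632.31 Wh
Step 2: t = E_discharge / P = 632.31 / 294.8 = 2.145 hr

2.145 hr


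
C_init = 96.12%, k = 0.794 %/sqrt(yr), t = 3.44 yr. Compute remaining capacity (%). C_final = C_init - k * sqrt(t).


Step 1: sqrt(3.44 yr) = 1.8547
Step 2: drop = 0.794 * 1.8547 = 1.4726
Step 3: C_final = 96.12 - 1.4726 = 94.65%

94.65%


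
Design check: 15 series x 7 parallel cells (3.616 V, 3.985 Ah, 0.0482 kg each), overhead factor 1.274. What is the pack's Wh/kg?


Step 1: V_pack = 15 * 3.616 = 54.24 V
Step 2: C_pack = 7 * 3.985 = 27.895 Ah
Step 3: E_pack = V_pack * C_pack = 54.24 * 27.895 = 1513 Wh
Step 4: m_pack = 15 * 7 * 0.0482 * 1.274 = 6.4477 kg
Step 5: ED = E_pack / m_pack = 1513 / 6.4477 = 234.7 Wh/kg

234.7 Wh/kg


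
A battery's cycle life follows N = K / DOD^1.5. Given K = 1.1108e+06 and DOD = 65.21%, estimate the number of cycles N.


DOD^1.5 = 526.59
N = K / DOD^1.5 = 1.1108e+06 / 526.59 = 2109

2109 cycles


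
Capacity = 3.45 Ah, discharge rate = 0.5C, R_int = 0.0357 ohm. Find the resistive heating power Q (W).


Step 1: I = C_rate * capacity = 0.5 * 3.45 = 1.725 A
Step 2: Q = I^2 * R = 1.725^2 * 0.0357 = 2.9756 * 0.0357 = 0.1062 W

0.1062 W


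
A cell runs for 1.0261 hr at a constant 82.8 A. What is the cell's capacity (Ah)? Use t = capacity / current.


C = I * t = 82.8 * 1.0261 = 84.96 Ah

84.96 Ah


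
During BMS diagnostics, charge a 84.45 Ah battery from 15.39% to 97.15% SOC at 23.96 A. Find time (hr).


delta_Ah = 84.45 * (97.15 - 15.39) / 100 = 69.046 Ah
t = delta_Ah / I = 69.046 / 23.96 = 2.882 hr

2.882 hr


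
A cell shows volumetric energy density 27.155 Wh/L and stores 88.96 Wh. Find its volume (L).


V = E / ED = 88.96 / 27.155 = 3.276 L

3.276 L


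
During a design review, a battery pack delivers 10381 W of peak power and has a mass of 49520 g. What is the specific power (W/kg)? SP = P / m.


Convert: m = 49520 g = 49.52 kg
Specific power = 10381 W / 49.52 kg = 209.6 W/kg

209.6 W/kg


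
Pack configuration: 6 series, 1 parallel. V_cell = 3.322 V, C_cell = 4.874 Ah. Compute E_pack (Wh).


V_pack = 6 * 3.322 = 19.932 V
C_pack = 1 * 4.874 = 4.874 Ah
E = V_pack * C_pack = 19.932 * 4.874 = 97.15 Wh

97.15 Wh


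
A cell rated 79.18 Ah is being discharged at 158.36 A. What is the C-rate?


Rearranging: C_rate = 158.36 / 79.18 = 2C

2C


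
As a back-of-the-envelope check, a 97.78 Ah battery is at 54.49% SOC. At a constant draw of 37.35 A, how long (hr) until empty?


Step 1: remaining = SOC/100 * C_total = 54.49/100 * 97.78 = 53.28 Ah
Step 2: t = remaining / I = 53.28 / 37.35 = 1.427 hr

1.427 hr


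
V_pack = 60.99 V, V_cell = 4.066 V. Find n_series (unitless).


n = V_pack / V_cell = 60.99 / 4.066 = 15

15


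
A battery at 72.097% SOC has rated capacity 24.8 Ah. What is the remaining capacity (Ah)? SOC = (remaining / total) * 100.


remaining = SOC / 100 * total = 72.097 / 100 * 24.8 = 17.88 Ah

17.88 Ah


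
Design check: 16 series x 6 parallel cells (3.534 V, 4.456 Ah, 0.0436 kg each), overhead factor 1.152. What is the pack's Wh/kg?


Step 1: V_pack = 16 * 3.534 = 56.544 V
Step 2: C_pack = 6 * 4.456 = 26.736 Ah
Step 3: E_pack = V_pack * C_pack = 56.544 * 26.736 = 1511.8 Wh
Step 4: m_pack = 16 * 6 * 0.0436 * 1.152 = 4.8218 kg
Step 5: ED = E_pack / m_pack = 1511.8 / 4.8218 = 313.5 Wh/kg

313.5 Wh/kg


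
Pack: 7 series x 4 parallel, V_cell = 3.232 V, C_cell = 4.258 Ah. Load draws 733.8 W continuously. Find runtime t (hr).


Step 1: E_pack = Ns * V_cell * Np * C_cell = 7 * 3.232 * 4 * 4.258 = 385.33 Wh
Step 2: t = E_pack / P = 385.33 / 733.8 = 0.5251 hr

0.5251 hr


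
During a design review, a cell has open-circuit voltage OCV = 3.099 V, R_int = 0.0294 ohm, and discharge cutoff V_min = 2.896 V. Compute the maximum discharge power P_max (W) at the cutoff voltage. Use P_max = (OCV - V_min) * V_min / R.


dV = OCV - V_min = 0.203 V (so I_max = dV / R)
P_max = dV * V_min / R = 0.203 * 2.896 / 0.0294 = 20.00 W

20.00 W


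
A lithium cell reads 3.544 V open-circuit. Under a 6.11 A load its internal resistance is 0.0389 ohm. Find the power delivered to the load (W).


Step 1: V_terminal = OCV - I*R = 3.544 - 6.11 * 0.0389 = 3.3063 V
Step 2: P_out = V_terminal * I = 3.3063 * 6.11 = 20.20 W

20.20 W


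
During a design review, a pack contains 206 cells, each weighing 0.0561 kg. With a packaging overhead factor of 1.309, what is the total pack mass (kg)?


Cell mass sum = 206 * 0.0561 = 11.557 kg
With overhead 1.309: m_pack = 11.557 * 1.309 = 15.13 kg

15.13 kg


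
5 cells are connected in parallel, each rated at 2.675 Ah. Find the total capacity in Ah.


C_total = 5 * 2.675 = 13.375 Ah

13.375 Ah


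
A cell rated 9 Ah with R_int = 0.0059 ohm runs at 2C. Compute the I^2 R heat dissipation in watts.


Step 1: I = C_rate * capacity = 2 * 9 = 18 A
Step 2: Q = I^2 * R = 18^2 * 0.0059 = 324 * 0.0059 = 1.912 W

1.912 W


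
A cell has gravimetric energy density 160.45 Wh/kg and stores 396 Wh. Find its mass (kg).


m = E / ED = 396 / 160.45 = 2.468 kg

2.468 kg


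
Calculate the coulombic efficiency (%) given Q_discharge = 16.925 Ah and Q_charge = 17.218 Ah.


eta_c = Q_dis / Q_chg * 100 = 16.925 / 17.218 * 100 = 98.30%

98.30%


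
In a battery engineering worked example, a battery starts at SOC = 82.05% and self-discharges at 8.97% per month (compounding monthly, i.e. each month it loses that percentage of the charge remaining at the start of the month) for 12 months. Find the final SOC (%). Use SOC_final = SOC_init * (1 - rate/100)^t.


Monthly retention factor = 1 - 8.97/100 = 0.9103
Over 12 months: factor^12 = 0.32375
SOC_final = 82.05 * 0.32375 = 26.56%

26.56%


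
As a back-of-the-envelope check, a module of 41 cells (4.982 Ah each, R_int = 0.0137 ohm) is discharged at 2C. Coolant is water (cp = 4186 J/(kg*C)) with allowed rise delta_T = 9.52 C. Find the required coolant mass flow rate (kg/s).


Step 1: I = 2 * 4.982 = 9.964 A
Step 2: Q_cell = I^2 * R = 9.964^2 * 0.0137 = 1.3602 W
Step 3: Q_total = 41 * 1.3602 = 55.768 W
Step 4: m_dot = Q_total / (cp * dT) = 55.768 / (4186 * 9.52) = 0.001399 kg/s

0.001399 kg/s


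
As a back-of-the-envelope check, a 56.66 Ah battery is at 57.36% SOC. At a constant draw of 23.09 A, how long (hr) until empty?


Step 1: remaining = SOC/100 * C_total = 57.36/100 * 56.66 = 32.5 Ah
Step 2: t = remaining / I = 32.5 / 23.09 = 1.408 hr

1.408 hr


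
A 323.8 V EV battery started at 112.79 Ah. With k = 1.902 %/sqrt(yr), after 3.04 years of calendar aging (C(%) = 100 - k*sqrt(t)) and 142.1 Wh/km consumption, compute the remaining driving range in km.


Step 1: capacity retention = 100 - 1.902 * sqrt(3.04) = 100 - 1.902 * 1.7436 = 96.684%
Step 2: C_now = 112.79 * 96.684/100 = 109.05 Ah
Step 3: E_pack = V * C_now = 323.8 * 109.05 = 35310 Wh
Step 4: range = E_pack / consumption = 35310 / 142.1 = 248.5 km

248.5 km


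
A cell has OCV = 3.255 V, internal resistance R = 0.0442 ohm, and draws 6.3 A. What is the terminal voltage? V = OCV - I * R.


V = OCV - I*R = 3.255 - 6.3 * 0.0442 = 2.977 V

2.977 V


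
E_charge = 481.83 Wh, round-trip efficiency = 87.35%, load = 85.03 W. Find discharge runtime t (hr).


Step 1: E_discharge = eta/100 * E_charge = 87.35/100 * 481.83 = 420.88 Wh
Step 2: t = E_discharge / P = 420.88 / 85.03 = 4.950 hr

4.950 hr


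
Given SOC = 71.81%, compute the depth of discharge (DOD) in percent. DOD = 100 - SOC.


DOD = 100 - SOC = 100 - 71.81 = 28.19%

28.19%


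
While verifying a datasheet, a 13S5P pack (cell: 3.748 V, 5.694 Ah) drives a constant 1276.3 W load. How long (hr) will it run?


Step 1: E_pack = Ns * V_cell * Np * C_cell = 13 * 3.748 * 5 * 5.694 = 1387.2 Wh
Step 2: t = E_pack / P = 1387.2 / 1276.3 = 1.087 hr

1.087 hr


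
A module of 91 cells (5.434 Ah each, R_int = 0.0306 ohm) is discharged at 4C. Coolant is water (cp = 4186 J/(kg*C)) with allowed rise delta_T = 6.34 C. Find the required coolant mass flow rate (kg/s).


Step 1: I = 4 * 5.434 = 21.736 A
Step 2: Q_cell = I^2 * R = 21.736^2 * 0.0306 = 14.457 W
Step 3: Q_total = 91 * 14.457 = 1315.6 W
Step 4: m_dot = Q_total / (cp * dT) = 1315.6 / (4186 * 6.34) = 0.04957 kg/s

0.04957 kg/s


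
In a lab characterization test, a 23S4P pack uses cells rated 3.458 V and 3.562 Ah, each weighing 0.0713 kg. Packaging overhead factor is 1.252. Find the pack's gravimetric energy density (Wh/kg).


Step 1: V_pack = 23 * 3.458 = 79.534 V
Step 2: C_pack = 4 * 3.562 = 14.248 Ah
Step 3: E_pack = V_pack * C_pack = 79.534 * 14.248 = 1133.2 Wh
Step 4: m_pack = 23 * 4 * 0.0713 * 1.252 = 8.2126 kg
Step 5: ED = E_pack / m_pack = 1133.2 / 8.2126 = 138.0 Wh/kg

138.0 Wh/kg


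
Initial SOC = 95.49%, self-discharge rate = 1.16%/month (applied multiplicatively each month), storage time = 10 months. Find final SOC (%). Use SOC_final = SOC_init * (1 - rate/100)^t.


Monthly retention factor = 1 - 1.16/100 = 0.9884
Over 10 months: factor^10 = 0.88987
SOC_final = 95.49 * 0.88987 = 84.97%

84.97%


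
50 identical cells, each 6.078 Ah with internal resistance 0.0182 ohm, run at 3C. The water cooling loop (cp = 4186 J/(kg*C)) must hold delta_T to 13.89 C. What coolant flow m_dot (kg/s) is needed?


Step 1: I = 3 * 6.078 = 18.234 A
Step 2: Q_cell = I^2 * R = 18.234^2 * 0.0182 = 6.0511 W
Step 3: Q_total = 50 * 6.0511 = 302.56 W
Step 4: m_dot = Q_total / (cp * dT) = 302.56 / (4186 * 13.89) = 0.005204 kg/s

0.005204 kg/s


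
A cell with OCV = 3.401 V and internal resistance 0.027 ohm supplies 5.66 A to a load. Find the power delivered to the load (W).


Step 1: V_terminal = OCV - I*R = 3.401 - 5.66 * 0.027 = 3.2482 V
Step 2: P_out = V_terminal * I = 3.2482 * 5.66 = 18.38 W

18.38 W


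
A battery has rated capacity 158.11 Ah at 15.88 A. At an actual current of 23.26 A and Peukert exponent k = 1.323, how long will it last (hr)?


t_rated = C / I_rated = 158.11 / 15.88 = 9.9565 hr
(I_rated/I)^k = (0.68272)^1.323 = 0.60354
t = t_rated * (I_rated/I)^k = 9.9565 * 0.60354 = 6.009 hr

6.009 hr


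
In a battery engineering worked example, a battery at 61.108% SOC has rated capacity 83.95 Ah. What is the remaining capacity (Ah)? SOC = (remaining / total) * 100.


remaining = SOC / 100 * total = 61.108 / 100 * 83.95 = 51.30 Ah

51.30 Ah


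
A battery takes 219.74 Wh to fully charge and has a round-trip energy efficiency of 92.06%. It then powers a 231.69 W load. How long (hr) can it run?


Step 1: E_discharge = eta/100 * E_charge = 92.06/100 * 219.74 = 202.29 Wh
Step 2: t = E_discharge / P = 202.29 / 231.69 = 0.8731 hr

0.8731 hr


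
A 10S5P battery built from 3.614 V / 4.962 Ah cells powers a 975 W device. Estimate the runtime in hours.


Step 1: E_pack = Ns * V_cell * Np * C_cell = 10 * 3.614 * 5 * 4.962 = 896.63 Wh
Step 2: t = E_pack / P = 896.63 / 975 = 0.9196 hr

0.9196 hr


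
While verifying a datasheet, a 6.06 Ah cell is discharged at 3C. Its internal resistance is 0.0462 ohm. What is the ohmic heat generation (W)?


Step 1: I = C_rate * capacity = 3 * 6.06 = 18.18 A
Step 2: Q = I^2 * R = 18.18^2 * 0.0462 = 330.51 * 0.0462 = 15.27 W

15.27 W


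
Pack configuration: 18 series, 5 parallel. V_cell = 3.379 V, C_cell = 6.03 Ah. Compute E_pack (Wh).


E = Ns * Vcell * Np * Ccell = 18 * 3.379 * 5 * 6.03 = 1834 Wh

1834 Wh


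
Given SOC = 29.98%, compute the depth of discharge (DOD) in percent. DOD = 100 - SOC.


Complement of SOC: DOD = 100% - 29.98% = 70.02%

70.02%


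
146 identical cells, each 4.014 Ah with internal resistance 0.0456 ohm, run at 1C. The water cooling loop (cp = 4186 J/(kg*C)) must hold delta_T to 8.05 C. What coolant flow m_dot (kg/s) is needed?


Step 1: I = 1 * 4.014 = 4.014 A
Step 2: Q_cell = I^2 * R = 4.014^2 * 0.0456 = 0.73472 W
Step 3: Q_total = 146 * 0.73472 = 107.27 W
Step 4: m_dot = Q_total / (cp * dT) = 107.27 / (4186 * 8.05) = 0.003183 kg/s

0.003183 kg/s


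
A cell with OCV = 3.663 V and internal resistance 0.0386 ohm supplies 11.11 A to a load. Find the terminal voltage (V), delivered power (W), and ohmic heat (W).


Step 1: V_terminal = OCV - I*R = 3.663 - 11.11 * 0.0386 = 3.2342 V
Step 2: P_out = V_terminal * I = 3.2342 * 11.11 = 35.93 W
Step 3: Q = I^2 * R = 11.11^2 * 0.0386 = 4.764 W

V=3.2342 V, P=35.93 W, Q=4.764 W


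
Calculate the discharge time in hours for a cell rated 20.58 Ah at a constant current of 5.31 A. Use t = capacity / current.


Runtime = 20.58 Ah / 5.31 A = 3.876 hr

3.876 hr


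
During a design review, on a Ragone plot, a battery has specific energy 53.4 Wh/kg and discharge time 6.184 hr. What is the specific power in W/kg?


P_specific = E / t = 53.4 / 6.184 = 8.635 W/kg

8.635 W/kg


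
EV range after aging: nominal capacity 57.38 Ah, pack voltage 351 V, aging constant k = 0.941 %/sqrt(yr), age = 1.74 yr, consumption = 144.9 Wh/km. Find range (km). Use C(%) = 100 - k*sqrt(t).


Step 1: capacity retention = 100 - 0.941 * sqrt(1.74) = 100 - 0.941 * 1.3191 = 98.759%
Step 2: C_now = 57.38 * 98.759/100 = 56.668 Ah
Step 3: E_pack = V * C_now = 351 * 56.668 = 19890 Wh
Step 4: range = E_pack / consumption = 19890 / 144.9 = 137.3 km

137.3 km


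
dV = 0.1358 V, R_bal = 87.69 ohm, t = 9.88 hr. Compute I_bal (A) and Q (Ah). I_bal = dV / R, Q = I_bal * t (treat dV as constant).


First, Ohm's law: I_bal = 0.1358 V / 87.69 ohm = 0.0015486 A
Then Q = I * t = 0.0015486 A * 9.88 hr = 0.01530 Ah

I=0.0015486 A, Q=0.01530 Ah


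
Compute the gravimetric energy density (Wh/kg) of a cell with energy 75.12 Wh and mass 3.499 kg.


ED = E / m = 75.12 / 3.499 = 21.47 Wh/kg

21.47 Wh/kg


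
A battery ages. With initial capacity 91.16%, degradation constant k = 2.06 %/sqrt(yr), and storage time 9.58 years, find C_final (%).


sqrt(t) = sqrt(9.58) = 3.0952
C_final = 91.16 - 2.06 * 3.0952 = 84.78%

84.78%


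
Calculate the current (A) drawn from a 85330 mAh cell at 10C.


Convert: capacity = 85330 mAh = 85.33 Ah
At 10C: I = 10 * 85.33 Ah = 853.3 A

853.3 A


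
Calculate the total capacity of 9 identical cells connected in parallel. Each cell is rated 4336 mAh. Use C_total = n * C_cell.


Convert: C_cell = 4336 mAh = 4.336 Ah
C_total = 9 * 4.336 = 39.024 Ah

39.024 Ah


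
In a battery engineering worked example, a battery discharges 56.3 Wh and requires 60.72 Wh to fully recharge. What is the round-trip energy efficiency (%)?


eta_e = E_dis / E_chg * 100 = 56.3 / 60.72 * 100 = 92.72%

92.72%


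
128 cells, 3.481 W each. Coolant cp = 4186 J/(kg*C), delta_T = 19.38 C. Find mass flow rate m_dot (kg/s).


Q_total = 128 * 3.481 = 445.57 W
m_dot = Q_total / (cp * dT) = 445.57 / (4186 * 19.38) = 0.005492 kg/s

0.005492 kg/s


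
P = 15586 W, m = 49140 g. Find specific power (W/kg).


Convert: m = 49140 g = 49.14 kg
SP = P / m = 15586 / 49.14 = 317.2 W/kg

317.2 W/kg


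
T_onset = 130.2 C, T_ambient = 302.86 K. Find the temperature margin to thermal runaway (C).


Convert: T_ambient = 302.86 K = 29.71 C
margin = 130.2 - 29.71 = 100.49 C

100.49 C


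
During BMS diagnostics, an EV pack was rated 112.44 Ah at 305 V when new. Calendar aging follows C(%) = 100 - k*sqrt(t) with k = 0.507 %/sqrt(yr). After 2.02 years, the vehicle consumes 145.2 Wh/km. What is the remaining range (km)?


Step 1: capacity retention = 100 - 0.507 * sqrt(2.02) = 100 - 0.507 * 1.4213 = 99.279%
Step 2: C_now = 112.44 * 99.279/100 = 111.63 Ah
Step 3: E_pack = V * C_now = 305 * 111.63 = 34047 Wh
Step 4: range = E_pack / consumption = 34047 / 145.2 = 234.5 km

234.5 km


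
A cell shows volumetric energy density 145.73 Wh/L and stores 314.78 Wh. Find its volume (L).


V = E / ED = 314.78 / 145.73 = 2.160 L

2.160 L


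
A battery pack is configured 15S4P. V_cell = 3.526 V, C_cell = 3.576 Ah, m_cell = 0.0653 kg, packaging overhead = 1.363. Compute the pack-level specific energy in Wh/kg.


Step 1: V_pack = 15 * 3.526 = 52.89 V
Step 2: C_pack = 4 * 3.576 = 14.304 Ah
Step 3: E_pack = V_pack * C_pack = 52.89 * 14.304 = 756.54 Wh
Step 4: m_pack = 15 * 4 * 0.0653 * 1.363 = 5.3402 kg
Step 5: ED = E_pack / m_pack = 756.54 / 5.3402 = 141.7 Wh/kg

141.7 Wh/kg


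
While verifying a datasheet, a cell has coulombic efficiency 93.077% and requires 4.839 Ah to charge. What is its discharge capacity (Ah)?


Q_dis = eta/100 * Q_chg = 93.077/100 * 4.839 = 4.504 Ah

4.504 Ah


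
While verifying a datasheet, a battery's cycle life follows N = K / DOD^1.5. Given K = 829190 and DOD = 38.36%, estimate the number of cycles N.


DOD^1.5 = 237.58
N = K / DOD^1.5 = 829190 / 237.58 = 3490

3490 cycles


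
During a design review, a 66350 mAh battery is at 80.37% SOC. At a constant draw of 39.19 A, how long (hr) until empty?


Convert: C_total = 66350 mAh = 66.35 Ah
Step 1: remaining = SOC/100 * C_total = 80.37/100 * 66.35 = 53.325 Ah
Step 2: t = remaining / I = 53.325 / 39.19 = 1.361 hr

1.361 hr


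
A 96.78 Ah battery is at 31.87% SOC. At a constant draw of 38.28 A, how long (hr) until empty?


Step 1: remaining = SOC/100 * C_total = 31.87/100 * 96.78 = 30.844 Ah
Step 2: t = remaining / I = 30.844 / 38.28 = 0.8057 hr

0.8057 hr


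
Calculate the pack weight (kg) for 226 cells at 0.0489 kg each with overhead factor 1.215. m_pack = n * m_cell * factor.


Cell mass sum = 226 * 0.0489 = 11.051 kg
With overhead 1.215: m_pack = 11.051 * 1.215 = 13.43 kg

13.43 kg


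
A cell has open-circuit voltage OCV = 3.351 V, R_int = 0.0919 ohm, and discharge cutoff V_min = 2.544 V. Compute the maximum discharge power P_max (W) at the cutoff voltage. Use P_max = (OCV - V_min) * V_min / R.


dV = OCV - V_min = 0.807 V (so I_max = dV / R)
P_max = dV * V_min / R = 0.807 * 2.544 / 0.0919 = 22.34 W

22.34 W


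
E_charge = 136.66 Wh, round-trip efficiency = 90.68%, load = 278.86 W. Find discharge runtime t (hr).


Step 1: E_discharge = eta/100 * E_charge = 90.68/100 * 136.66 = 123.92 Wh
Step 2: t = E_discharge / P = 123.92 / 278.86 = 0.4444 hr

0.4444 hr


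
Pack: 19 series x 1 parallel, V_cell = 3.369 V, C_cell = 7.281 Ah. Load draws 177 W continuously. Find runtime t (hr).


Step 1: E_pack = Ns * V_cell * Np * C_cell = 19 * 3.369 * 1 * 7.281 = 466.06 Wh
Step 2: t = E_pack / P = 466.06 / 177 = 2.633 hr

2.633 hr


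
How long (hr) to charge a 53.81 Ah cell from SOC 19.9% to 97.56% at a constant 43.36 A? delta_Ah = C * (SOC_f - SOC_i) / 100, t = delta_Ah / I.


Step 1: dSOC = 97.56% - 19.9% = 77.66%
Step 2: delta_Ah = 53.81 * 77.66 / 100 = 41.789 Ah
Step 3: t = 41.789 / 43.36 = 0.9638 hr

0.9638 hr


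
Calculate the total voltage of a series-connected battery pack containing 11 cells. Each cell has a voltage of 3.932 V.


V_pack = n * V_cell = 11 * 3.932 = 43.252 V

43.252 V


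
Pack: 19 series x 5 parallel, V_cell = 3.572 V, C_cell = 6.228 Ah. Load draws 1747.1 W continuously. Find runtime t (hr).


Step 1: E_pack = Ns * V_cell * Np * C_cell = 19 * 3.572 * 5 * 6.228 = 2113.4 Wh
Step 2: t = E_pack / P = 2113.4 / 1747.1 = 1.210 hr

1.210 hr


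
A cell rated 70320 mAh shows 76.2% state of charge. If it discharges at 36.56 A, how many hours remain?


Convert: C_total = 70320 mAh = 70.32 Ah
Step 1: remaining = SOC/100 * C_total = 76.2/100 * 70.32 = 53.584 Ah
Step 2: t = remaining / I = 53.584 / 36.56 = 1.466 hr

1.466 hr


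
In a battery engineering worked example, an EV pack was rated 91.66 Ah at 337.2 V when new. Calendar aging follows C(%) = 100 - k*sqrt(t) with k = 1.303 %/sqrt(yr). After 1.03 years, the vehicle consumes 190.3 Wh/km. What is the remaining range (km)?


Step 1: capacity retention = 100 - 1.303 * sqrt(1.03) = 100 - 1.303 * 1.0149 = 98.678%
Step 2: C_now = 91.66 * 98.678/100 = 90.448 Ah
Step 3: E_pack = V * C_now = 337.2 * 90.448 = 30499 Wh
Step 4: range = E_pack / consumption = 30499 / 190.3 = 160.3 km

160.3 km


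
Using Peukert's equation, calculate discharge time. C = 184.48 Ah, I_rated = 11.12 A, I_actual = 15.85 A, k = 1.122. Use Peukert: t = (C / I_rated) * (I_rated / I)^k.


t_rated = C / I_rated = 184.48 / 11.12 = 16.59 hr
(I_rated/I)^k = (0.70158)^1.122 = 0.67189
t = t_rated * (I_rated/I)^k = 16.59 * 0.67189 = 11.15 hr

11.15 hr


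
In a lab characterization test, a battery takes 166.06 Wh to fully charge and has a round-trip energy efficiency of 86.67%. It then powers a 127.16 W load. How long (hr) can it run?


Step 1: E_discharge = eta/100 * E_charge = 86.67/100 * 166.06 = 143.92 Wh
Step 2: t = E_discharge / P = 143.92 / 127.16 = 1.132 hr

1.132 hr


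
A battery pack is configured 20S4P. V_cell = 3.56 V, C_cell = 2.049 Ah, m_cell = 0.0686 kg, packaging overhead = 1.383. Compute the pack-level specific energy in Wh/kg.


Step 1: V_pack = 20 * 3.56 = 71.2 V
Step 2: C_pack = 4 * 2.049 = 8.196 Ah
Step 3: E_pack = V_pack * C_pack = 71.2 * 8.196 = 583.56 Wh
Step 4: m_pack = 20 * 4 * 0.0686 * 1.383 = 7.5899 kg
Step 5: ED = E_pack / m_pack = 583.56 / 7.5899 = 76.89 Wh/kg

76.89 Wh/kg


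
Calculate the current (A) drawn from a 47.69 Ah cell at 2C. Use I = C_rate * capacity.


At 2C: I = 2 * 47.69 Ah = 95.38 A

95.38 A


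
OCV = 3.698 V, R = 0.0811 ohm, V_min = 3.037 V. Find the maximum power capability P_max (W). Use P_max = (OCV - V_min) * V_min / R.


P_max = (OCV - V_min) * V_min / R = (3.698 - 3.037) * 3.037 / 0.0811 = 0.661 * 3.037 / 0.0811 = 24.75 W

24.75 W


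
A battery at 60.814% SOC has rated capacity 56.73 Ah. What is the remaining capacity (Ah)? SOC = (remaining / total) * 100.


remaining = SOC / 100 * total = 60.814 / 100 * 56.73 = 34.50 Ah

34.50 Ah


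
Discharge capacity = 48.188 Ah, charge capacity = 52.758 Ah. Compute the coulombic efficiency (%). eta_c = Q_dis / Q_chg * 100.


eta_c = Q_dis / Q_chg * 100 = 48.188 / 52.758 * 100 = 91.34%

91.34%


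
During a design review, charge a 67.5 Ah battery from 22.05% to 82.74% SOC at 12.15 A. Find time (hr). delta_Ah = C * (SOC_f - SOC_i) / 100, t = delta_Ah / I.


Step 1: dSOC = 82.74% - 22.05% = 60.69%
Step 2: delta_Ah = 67.5 * 60.69 / 100 = 40.966 Ah
Step 3: t = 40.966 / 12.15 = 3.372 hr

3.372 hr


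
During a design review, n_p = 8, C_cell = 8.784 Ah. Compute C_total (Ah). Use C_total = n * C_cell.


Parallel capacities add: 8 * 8.784 Ah = 70.272 Ah

70.272 Ah


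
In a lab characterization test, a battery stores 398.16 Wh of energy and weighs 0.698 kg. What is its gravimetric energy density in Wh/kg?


Specific energy = 398.16 Wh / 0.698 kg = 570.4 Wh/kg

570.4 Wh/kg


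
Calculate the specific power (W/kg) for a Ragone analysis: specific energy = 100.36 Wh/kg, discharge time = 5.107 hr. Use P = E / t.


Specific power = 100.36 Wh/kg / 5.107 hr = 19.65 W/kg

19.65 W/kg


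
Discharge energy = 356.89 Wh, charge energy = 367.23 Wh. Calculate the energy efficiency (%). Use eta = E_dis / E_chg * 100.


Round-trip efficiency = 356.89/367.23 * 100% = 97.18%

97.18%


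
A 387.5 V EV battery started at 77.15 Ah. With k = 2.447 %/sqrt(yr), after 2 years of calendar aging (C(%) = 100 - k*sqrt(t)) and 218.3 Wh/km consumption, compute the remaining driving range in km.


Step 1: capacity retention = 100 - 2.447 * sqrt(2) = 100 - 2.447 * 1.4142 = 96.539%
Step 2: C_now = 77.15 * 96.539/100 = 74.48 Ah
Step 3: E_pack = V * C_now = 387.5 * 74.48 = 28861 Wh
Step 4: range = E_pack / consumption = 28861 / 218.3 = 132.2 km

132.2 km


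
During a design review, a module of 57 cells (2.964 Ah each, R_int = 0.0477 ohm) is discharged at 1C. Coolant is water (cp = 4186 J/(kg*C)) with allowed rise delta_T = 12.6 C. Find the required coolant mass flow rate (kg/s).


Step 1: I = 1 * 2.964 = 2.964 A
Step 2: Q_cell = I^2 * R = 2.964^2 * 0.0477 = 0.41906 W
Step 3: Q_total = 57 * 0.41906 = 23.886 W
Step 4: m_dot = Q_total / (cp * dT) = 23.886 / (4186 * 12.6) = 4.529e-04 kg/s

4.529e-04 kg/s


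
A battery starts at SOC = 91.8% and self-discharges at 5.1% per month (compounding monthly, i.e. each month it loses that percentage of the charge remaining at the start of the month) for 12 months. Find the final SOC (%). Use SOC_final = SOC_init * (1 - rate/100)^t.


Monthly retention factor = 1 - 5.1/100 = 0.949
Over 12 months: factor^12 = 0.53357
SOC_final = 91.8 * 0.53357 = 48.98%

48.98%


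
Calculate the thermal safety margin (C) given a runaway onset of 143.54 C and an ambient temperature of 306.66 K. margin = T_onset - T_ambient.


Convert: T_ambient = 306.66 K = 33.51 C
margin = 143.54 - 33.51 = 110.03 C

110.03 C


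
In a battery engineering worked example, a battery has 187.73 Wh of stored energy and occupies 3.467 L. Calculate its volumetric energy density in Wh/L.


ED = E / V = 187.73 / 3.467 = 54.15 Wh/L

54.15 Wh/L


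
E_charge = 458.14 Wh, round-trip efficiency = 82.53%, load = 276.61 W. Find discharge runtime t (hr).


Step 1: E_discharge = eta/100 * E_charge = 82.53/100 * 458.14 = 378.1 Wh
Step 2: t = E_discharge / P = 378.1 / 276.61 = 1.367 hr

1.367 hr


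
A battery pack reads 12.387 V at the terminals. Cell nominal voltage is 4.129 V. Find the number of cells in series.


Rearranging: n = V_pack / V_cell = 12.387 / 4.129 = 3 cells

3


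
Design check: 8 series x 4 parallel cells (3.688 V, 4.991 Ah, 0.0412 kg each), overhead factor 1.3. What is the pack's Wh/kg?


Step 1: V_pack = 8 * 3.688 = 29.504 V
Step 2: C_pack = 4 * 4.991 = 19.964 Ah
Step 3: E_pack = V_pack * C_pack = 29.504 * 19.964 = 589.02 Wh
Step 4: m_pack = 8 * 4 * 0.0412 * 1.3 = 1.7139 kg
Step 5: ED = E_pack / m_pack = 589.02 / 1.7139 = 343.7 Wh/kg

343.7 Wh/kg


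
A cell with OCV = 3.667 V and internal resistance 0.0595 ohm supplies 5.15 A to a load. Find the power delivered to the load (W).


Step 1: V_terminal = OCV - I*R = 3.667 - 5.15 * 0.0595 = 3.3606 V
Step 2: P_out = V_terminal * I = 3.3606 * 5.15 = 17.31 W

17.31 W


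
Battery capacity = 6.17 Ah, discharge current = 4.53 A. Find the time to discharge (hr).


t = capacity / current = 6.17 / 4.53 = 1.362 hr

1.362 hr


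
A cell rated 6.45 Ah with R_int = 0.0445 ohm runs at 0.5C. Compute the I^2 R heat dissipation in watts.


Step 1: I = C_rate * capacity = 0.5 * 6.45 = 3.225 A
Step 2: Q = I^2 * R = 3.225^2 * 0.0445 = 10.401 * 0.0445 = 0.4628 W

0.4628 W


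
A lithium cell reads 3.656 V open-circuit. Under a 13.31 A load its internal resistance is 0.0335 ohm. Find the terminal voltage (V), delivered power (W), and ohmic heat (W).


Step 1: V_terminal = OCV - I*R = 3.656 - 13.31 * 0.0335 = 3.2101 V
Step 2: P_out = V_terminal * I = 3.2101 * 13.31 = 42.73 W
Step 3: Q = I^2 * R = 13.31^2 * 0.0335 = 5.935 W

V=3.2101 V, P=42.73 W, Q=5.935 W


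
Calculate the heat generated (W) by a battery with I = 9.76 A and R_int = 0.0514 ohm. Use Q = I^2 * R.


I^2 = 95.258
Q = 95.258 * 0.0514 = 4.896 W

4.896 W


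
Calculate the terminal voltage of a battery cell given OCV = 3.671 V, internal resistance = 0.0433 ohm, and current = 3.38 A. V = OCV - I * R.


V = OCV - I*R = 3.671 - 3.38 * 0.0433 = 3.525 V

3.525 V


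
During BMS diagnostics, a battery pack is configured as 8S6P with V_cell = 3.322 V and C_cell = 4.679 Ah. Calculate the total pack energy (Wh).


E = Ns * Vcell * Np * Ccell = 8 * 3.322 * 6 * 4.679 = 746.1 Wh

746.1 Wh


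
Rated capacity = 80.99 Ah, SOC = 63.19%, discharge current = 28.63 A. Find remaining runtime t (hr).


Step 1: remaining = SOC/100 * C_total = 63.19/100 * 80.99 = 51.178 Ah
Step 2: t = remaining / I = 51.178 / 28.63 = 1.788 hr

1.788 hr


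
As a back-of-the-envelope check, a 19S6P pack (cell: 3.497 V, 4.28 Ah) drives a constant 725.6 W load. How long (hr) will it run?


Step 1: E_pack = Ns * V_cell * Np * C_cell = 19 * 3.497 * 6 * 4.28 = 1706.3 Wh
Step 2: t = E_pack / P = 1706.3 / 725.6 = 2.352 hr

2.352 hr


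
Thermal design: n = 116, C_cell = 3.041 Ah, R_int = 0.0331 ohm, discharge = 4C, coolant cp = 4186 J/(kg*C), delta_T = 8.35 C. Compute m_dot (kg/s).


Step 1: I = 4 * 3.041 = 12.164 A
Step 2: Q_cell = I^2 * R = 12.164^2 * 0.0331 = 4.8976 W
Step 3: Q_total = 116 * 4.8976 = 568.12 W
Step 4: m_dot = Q_total / (cp * dT) = 568.12 / (4186 * 8.35) = 0.01625 kg/s

0.01625 kg/s


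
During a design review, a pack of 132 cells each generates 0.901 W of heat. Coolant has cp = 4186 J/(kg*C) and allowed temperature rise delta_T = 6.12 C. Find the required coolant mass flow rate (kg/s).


Q_total = 132 * 0.901 = 118.93 W
m_dot = Q_total / (cp * dT) = 118.93 / (4186 * 6.12) = 0.004642 kg/s

0.004642 kg/s


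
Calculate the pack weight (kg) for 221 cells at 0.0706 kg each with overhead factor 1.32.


Cell mass sum = 221 * 0.0706 = 15.603 kg
With overhead 1.32: m_pack = 15.603 * 1.32 = 20.60 kg

20.60 kg


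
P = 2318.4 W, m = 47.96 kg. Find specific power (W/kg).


SP = P / m = 2318.4 / 47.96 = 48.34 W/kg

48.34 W/kg


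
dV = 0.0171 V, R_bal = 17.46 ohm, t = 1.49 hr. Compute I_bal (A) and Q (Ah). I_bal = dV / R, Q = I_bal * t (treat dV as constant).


I_bal = dV / R = 0.0171 / 17.46 = 9.7938e-04 A
Q = I_bal * t = 9.7938e-04 * 1.49 = 0.001459 Ah

I=9.7938e-04 A, Q=0.001459 Ah


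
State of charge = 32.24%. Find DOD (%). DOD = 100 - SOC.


DOD = 100 - SOC = 100 - 32.24 = 67.76%

67.76%


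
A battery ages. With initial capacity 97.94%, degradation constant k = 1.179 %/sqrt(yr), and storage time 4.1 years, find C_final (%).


Step 1: sqrt(4.1 yr) = 2.0248
Step 2: drop = 1.179 * 2.0248 = 2.3872
Step 3: C_final = 97.94 - 2.3872 = 95.55%

95.55%


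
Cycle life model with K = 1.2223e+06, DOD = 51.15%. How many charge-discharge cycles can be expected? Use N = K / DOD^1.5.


Step 1: DOD^1.5 = 51.15^1.5 = 365.82
Step 2: N = 1.2223e+06 / 365.82 = 3341 cycles

3341 cycles


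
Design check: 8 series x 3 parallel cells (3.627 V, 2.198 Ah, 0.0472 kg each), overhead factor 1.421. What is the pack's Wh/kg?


Step 1: V_pack = 8 * 3.627 = 29.016 V
Step 2: C_pack = 3 * 2.198 = 6.594 Ah
Step 3: E_pack = V_pack * C_pack = 29.016 * 6.594 = 191.33 Wh
Step 4: m_pack = 8 * 3 * 0.0472 * 1.421 = 1.6097 kg
Step 5: ED = E_pack / m_pack = 191.33 / 1.6097 = 118.9 Wh/kg

118.9 Wh/kg


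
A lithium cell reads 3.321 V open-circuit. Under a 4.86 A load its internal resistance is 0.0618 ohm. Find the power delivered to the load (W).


Step 1: V_terminal = OCV - I*R = 3.321 - 4.86 * 0.0618 = 3.0207 V
Step 2: P_out = V_terminal * I = 3.0207 * 4.86 = 14.68 W

14.68 W


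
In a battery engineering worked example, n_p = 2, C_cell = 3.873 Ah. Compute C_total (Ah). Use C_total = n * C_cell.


Parallel capacities add: 2 * 3.873 Ah = 7.746 Ah

7.746 Ah


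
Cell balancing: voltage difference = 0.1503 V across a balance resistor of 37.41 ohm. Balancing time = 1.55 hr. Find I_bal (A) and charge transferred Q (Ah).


First, Ohm's law: I_bal = 0.1503 V / 37.41 ohm = 0.0040176 A
Then Q = I * t = 0.0040176 A * 1.55 hr = 0.006227 Ah

I=0.0040176 A, Q=0.006227 Ah


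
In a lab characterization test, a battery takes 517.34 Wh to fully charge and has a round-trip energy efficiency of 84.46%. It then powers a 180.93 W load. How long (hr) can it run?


Step 1: E_discharge = eta/100 * E_charge = 84.46/100 * 517.34 = 436.95 Wh
Step 2: t = E_discharge / P = 436.95 / 180.93 = 2.415 hr

2.415 hr


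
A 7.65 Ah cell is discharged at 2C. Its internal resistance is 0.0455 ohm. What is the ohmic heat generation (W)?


Step 1: I = C_rate * capacity = 2 * 7.65 = 15.3 A
Step 2: Q = I^2 * R = 15.3^2 * 0.0455 = 234.09 * 0.0455 = 10.65 W

10.65 W


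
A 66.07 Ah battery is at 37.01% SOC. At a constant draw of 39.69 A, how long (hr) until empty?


Step 1: remaining = SOC/100 * C_total = 37.01/100 * 66.07 = 24.453 Ah
Step 2: t = remaining / I = 24.453 / 39.69 = 0.6161 hr

0.6161 hr


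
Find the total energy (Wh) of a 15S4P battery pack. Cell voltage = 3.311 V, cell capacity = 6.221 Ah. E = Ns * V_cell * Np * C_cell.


V_pack = 15 * 3.311 = 49.665 V
C_pack = 4 * 6.221 = 24.884 Ah
E = V_pack * C_pack = 49.665 * 24.884 = 1236 Wh

1236 Wh


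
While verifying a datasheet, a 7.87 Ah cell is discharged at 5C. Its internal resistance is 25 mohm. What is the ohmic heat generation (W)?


Convert: R = 25 mohm = 0.025 ohm
Step 1: I = C_rate * capacity = 5 * 7.87 = 39.35 A
Step 2: Q = I^2 * R = 39.35^2 * 0.025 = 1548.4 * 0.025 = 38.71 W

38.71 W


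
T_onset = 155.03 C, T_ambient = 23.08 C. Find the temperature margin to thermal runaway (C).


margin = T_onset - T_ambient = 155.03 - 23.08 = 131.95 C

131.95 C


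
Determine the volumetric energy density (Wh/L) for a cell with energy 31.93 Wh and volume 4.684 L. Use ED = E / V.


ED = E / V = 31.93 / 4.684 = 6.817 Wh/L

6.817 Wh/L


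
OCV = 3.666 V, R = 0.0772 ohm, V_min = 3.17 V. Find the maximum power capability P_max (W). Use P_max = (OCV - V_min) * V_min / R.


dV = OCV - V_min = 0.496 V (so I_max = dV / R)
P_max = dV * V_min / R = 0.496 * 3.17 / 0.0772 = 20.37 W

20.37 W


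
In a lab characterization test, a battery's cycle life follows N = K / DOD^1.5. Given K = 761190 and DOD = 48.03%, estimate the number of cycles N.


DOD^1.5 = 332.87
N = K / DOD^1.5 = 761190 / 332.87 = 2287

2287 cycles


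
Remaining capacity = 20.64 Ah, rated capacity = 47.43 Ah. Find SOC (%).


SOC% = 20.64 / 47.43 * 100 = 43.52%

43.52%


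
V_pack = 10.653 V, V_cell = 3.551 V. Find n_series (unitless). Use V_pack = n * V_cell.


Rearranging: n = V_pack / V_cell = 10.653 / 3.551 = 3 cells

3


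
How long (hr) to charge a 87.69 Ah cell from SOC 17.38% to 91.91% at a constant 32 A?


Step 1: dSOC = 91.91% - 17.38% = 74.53%
Step 2: delta_Ah = 87.69 * 74.53 / 100 = 65.355 Ah
Step 3: t = 65.355 / 32 = 2.042 hr

2.042 hr


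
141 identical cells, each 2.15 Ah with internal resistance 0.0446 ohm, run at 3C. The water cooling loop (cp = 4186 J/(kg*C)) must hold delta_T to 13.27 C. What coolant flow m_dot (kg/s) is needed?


Step 1: I = 3 * 2.15 = 6.45 A
Step 2: Q_cell = I^2 * R = 6.45^2 * 0.0446 = 1.8555 W
Step 3: Q_total = 141 * 1.8555 = 261.63 W
Step 4: m_dot = Q_total / (cp * dT) = 261.63 / (4186 * 13.27) = 0.004710 kg/s

0.004710 kg/s
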